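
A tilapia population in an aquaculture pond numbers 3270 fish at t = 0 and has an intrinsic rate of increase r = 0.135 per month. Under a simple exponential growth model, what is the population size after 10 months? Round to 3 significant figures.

N(t) = N₀·e^(rt) = 3270 × e^(0.135×10) = 3270 × e^1.35.
e^1.35 ≈ 3.8574, so N ≈ 3270 × 3.8574 = 12613.8.

12600 fish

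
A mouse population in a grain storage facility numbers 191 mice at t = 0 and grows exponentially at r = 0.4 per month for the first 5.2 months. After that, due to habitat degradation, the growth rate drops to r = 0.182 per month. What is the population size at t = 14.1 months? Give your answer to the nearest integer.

Phase 1: N(5.2) = 191·e^(0.4×5.2) = 191·e^2.08 = 1528.85.
Phase 2 runs for 14.1 − 5.2 = 8.9 months at r = 0.182.
N(14.1) = 1528.85·e^(0.182×8.9) = 1528.85·e^1.62 = 7723.89.

7724 mice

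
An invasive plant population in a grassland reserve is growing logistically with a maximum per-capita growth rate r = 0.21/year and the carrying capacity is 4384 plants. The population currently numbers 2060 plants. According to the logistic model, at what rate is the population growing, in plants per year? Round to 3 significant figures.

dN/dt = rN(1 − N/K) = 0.21 × 2060 × (1 − 2060/4384).
1 − 2060/4384 = 0.53011; dN/dt = 0.21 × 2060 × 0.53011 = 229.33.

229 plants per year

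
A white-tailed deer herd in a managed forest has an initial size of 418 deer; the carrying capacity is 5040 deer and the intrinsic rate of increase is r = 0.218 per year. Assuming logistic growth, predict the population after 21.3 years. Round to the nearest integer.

4555 deer

A = (K − N₀)/N₀ = (5040 − 418)/418 = 11.057.
N(t) = K/(1 + A·e^(−rt)) = 5040/(1 + 11.057×e^(−0.218×21.3)).
e^(−4.643) = 0.0096249; denominator = 1 + 11.057×0.0096249 = 1.1064.
N = 5040/1.1064 = 4555.2.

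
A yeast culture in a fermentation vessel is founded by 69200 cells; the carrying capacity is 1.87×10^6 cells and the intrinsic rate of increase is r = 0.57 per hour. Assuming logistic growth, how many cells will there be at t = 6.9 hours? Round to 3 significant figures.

A = (K − N₀)/N₀ = (1.87×10^6 − 69200)/69200 = 26.023.
N(t) = K/(1 + A·e^(−rt)) = 1.87×10^6/(1 + 26.023×e^(−0.57×6.9)).
e^(−3.933) = 0.019585; denominator = 1 + 26.023×0.019585 = 1.5097.
N = 1.87×10^6/1.5097 = 1.238691×10^6.

1240000 cells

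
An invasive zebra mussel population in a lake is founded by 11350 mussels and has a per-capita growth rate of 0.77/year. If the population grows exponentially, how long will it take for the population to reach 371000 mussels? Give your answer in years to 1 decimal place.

4.5 years

Set N₀·e^(rt) = 371000: e^(0.77·t) = 371000/11350 = 32.687.
0.77·t = ln(32.687) = 3.487, so t = 3.487/0.77 = 4.5286.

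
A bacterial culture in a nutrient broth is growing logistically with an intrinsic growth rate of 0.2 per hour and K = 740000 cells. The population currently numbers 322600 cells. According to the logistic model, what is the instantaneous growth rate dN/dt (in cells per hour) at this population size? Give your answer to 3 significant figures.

36400 cells per hour

dN/dt = rN(1 − N/K) = 0.2 × 322600 × (1 − 322600/740000).
1 − 322600/740000 = 0.56405; dN/dt = 0.2 × 322600 × 0.56405 = 36393.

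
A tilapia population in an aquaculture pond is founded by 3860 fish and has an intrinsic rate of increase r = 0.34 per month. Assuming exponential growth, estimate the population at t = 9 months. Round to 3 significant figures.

N(t) = N₀·e^(rt) = 3860 × e^(0.34×9) = 3860 × e^3.06.
e^3.06 ≈ 21.328, so N ≈ 3860 × 21.328 = 82324.4.

82300 fish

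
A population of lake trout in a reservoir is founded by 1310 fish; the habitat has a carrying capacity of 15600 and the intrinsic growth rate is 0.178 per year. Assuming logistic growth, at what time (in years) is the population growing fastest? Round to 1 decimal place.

Logistic growth is fastest at N = K/2 = 7800.
A = (K − N₀)/N₀ = 10.908. Set K/(1 + A·e^(−rt)) = K/2 → A·e^(−rt) = 1.
e^(−0.178t) = 1/10.908 = 0.0916725, so t = ln(10.908)/0.178 = 2.3895/0.178 = 13.424.

13.4 years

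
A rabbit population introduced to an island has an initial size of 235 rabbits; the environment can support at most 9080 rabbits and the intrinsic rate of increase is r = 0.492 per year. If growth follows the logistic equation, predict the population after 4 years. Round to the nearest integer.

1451 rabbits

A = (K − N₀)/N₀ = (9080 − 235)/235 = 37.638.
N(t) = K/(1 + A·e^(−rt)) = 9080/(1 + 37.638×e^(−0.492×4)).
e^(−1.968) = 0.13974; denominator = 1 + 37.638×0.13974 = 6.2594.
N = 9080/6.2594 = 1450.61.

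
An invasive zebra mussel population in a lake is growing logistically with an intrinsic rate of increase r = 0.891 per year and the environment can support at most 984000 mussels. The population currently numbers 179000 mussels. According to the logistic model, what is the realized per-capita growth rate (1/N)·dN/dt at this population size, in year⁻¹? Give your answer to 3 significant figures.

(1/N)·dN/dt = r(1 − N/K) = 0.891 × (1 − 179000/984000).
= 0.891 × 0.81809 = 0.72892.

0.729 per year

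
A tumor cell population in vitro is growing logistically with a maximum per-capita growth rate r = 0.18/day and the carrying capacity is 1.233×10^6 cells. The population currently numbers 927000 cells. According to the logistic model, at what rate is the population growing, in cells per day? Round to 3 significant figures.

41400 cells per day

dN/dt = rN(1 − N/K) = 0.18 × 927000 × (1 − 927000/1.233×10^6).
1 − 927000/1.233×10^6 = 0.24818; dN/dt = 0.18 × 927000 × 0.24818 = 41411.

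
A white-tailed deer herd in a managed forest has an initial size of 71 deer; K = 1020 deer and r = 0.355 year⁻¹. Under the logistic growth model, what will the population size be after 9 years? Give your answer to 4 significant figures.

659.1 deer

A = (K − N₀)/N₀ = (1020 − 71)/71 = 13.366.
N(t) = K/(1 + A·e^(−rt)) = 1020/(1 + 13.366×e^(−0.355×9)).
e^(−3.195) = 0.040967; denominator = 1 + 13.366×0.040967 = 1.5476.
N = 1020/1.5476 = 659.099.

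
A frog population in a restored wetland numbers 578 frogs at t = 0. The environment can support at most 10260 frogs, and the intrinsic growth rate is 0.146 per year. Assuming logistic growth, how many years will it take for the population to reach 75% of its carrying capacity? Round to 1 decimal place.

A = (K − N₀)/N₀ = (10260 − 578)/578 = 16.751.
Solve 10260/(1 + 16.751·e^(−0.146t)) = 7695: 1 + 16.751·e^(−0.146t) = 1.3333, so e^(−0.146t) = 0.0198995.
−0.146·t = ln(0.0198995) = -3.9171, so t = 3.9171/0.146 = 26.829.

26.8 years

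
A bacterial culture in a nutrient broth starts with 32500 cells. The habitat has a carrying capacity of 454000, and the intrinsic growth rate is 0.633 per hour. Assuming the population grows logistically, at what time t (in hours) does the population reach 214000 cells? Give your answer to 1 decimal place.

A = (K − N₀)/N₀ = (454000 − 32500)/32500 = 12.969.
Solve 454000/(1 + 12.969·e^(−0.633t)) = 214000: 1 + 12.969·e^(−0.633t) = 2.1215, so e^(−0.633t) = 0.0864735.
−0.633·t = ln(0.0864735) = -2.4479, so t = 2.4479/0.633 = 3.8672.

3.9 hours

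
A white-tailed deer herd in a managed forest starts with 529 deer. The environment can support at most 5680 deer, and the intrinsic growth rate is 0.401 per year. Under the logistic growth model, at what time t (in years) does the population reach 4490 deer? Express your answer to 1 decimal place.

A = (K − N₀)/N₀ = (5680 − 529)/529 = 9.7372.
Solve 5680/(1 + 9.7372·e^(−0.401t)) = 4490: 1 + 9.7372·e^(−0.401t) = 1.265, so e^(−0.401t) = 0.0272185.
−0.401·t = ln(0.0272185) = -3.6039, so t = 3.6039/0.401 = 8.9872.

9.0 years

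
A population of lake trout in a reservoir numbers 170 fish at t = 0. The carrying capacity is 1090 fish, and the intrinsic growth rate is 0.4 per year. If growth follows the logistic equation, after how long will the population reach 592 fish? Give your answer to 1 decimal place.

4.7 years

A = (K − N₀)/N₀ = (1090 − 170)/170 = 5.4118.
Solve 1090/(1 + 5.4118·e^(−0.4t)) = 592: 1 + 5.4118·e^(−0.4t) = 1.8412, so e^(−0.4t) = 0.155442.
−0.4·t = ln(0.155442) = -1.8615, so t = 1.8615/0.4 = 4.6537.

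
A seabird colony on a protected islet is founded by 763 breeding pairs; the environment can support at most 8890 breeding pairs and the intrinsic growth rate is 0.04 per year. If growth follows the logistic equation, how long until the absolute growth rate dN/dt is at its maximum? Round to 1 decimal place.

Logistic growth is fastest at N = K/2 = 4445.
A = (K − N₀)/N₀ = 10.651. Set K/(1 + A·e^(−rt)) = K/2 → A·e^(−rt) = 1.
e^(−0.04t) = 1/10.651 = 0.0938846, so t = ln(10.651)/0.04 = 2.3657/0.04 = 59.142.

59.1 years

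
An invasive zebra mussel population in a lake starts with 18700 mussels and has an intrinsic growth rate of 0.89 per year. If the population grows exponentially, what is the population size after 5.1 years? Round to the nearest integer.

N(t) = N₀·e^(rt) = 18700 × e^(0.89×5.1) = 18700 × e^4.539.
e^4.539 ≈ 93.597, so N ≈ 18700 × 93.597 = 1.750267×10^6.

1750267 mussels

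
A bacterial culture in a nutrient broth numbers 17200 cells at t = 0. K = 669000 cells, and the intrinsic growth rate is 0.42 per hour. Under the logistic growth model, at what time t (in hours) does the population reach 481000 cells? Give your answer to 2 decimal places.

10.89 hours

A = (K − N₀)/N₀ = (669000 − 17200)/17200 = 37.895.
Solve 669000/(1 + 37.895·e^(−0.42t)) = 481000: 1 + 37.895·e^(−0.42t) = 1.3909, so e^(−0.42t) = 0.010314.
−0.42·t = ln(0.010314) = -4.5743, so t = 4.5743/0.42 = 10.891.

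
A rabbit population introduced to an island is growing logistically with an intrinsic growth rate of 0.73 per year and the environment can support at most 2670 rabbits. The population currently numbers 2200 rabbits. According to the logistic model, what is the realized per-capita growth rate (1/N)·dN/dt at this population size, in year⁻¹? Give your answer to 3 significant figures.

(1/N)·dN/dt = r(1 − N/K) = 0.73 × (1 − 2200/2670).
= 0.73 × 0.17603 = 0.1285.

0.129 per year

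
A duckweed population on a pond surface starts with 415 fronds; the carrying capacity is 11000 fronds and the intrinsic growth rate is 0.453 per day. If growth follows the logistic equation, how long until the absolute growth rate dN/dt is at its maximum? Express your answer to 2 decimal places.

7.15 days

Logistic growth is fastest at N = K/2 = 5500.
A = (K − N₀)/N₀ = 25.506. Set K/(1 + A·e^(−rt)) = K/2 → A·e^(−rt) = 1.
e^(−0.453t) = 1/25.506 = 0.0392064, so t = ln(25.506)/0.453 = 3.2389/0.453 = 7.1499.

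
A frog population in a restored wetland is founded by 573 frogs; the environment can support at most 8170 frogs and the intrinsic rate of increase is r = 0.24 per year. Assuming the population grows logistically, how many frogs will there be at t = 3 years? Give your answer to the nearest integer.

1096 frogs

A = (K − N₀)/N₀ = (8170 − 573)/573 = 13.258.
N(t) = K/(1 + A·e^(−rt)) = 8170/(1 + 13.258×e^(−0.24×3)).
e^(−0.72) = 0.48675; denominator = 1 + 13.258×0.48675 = 7.4535.
N = 8170/7.4535 = 1096.13.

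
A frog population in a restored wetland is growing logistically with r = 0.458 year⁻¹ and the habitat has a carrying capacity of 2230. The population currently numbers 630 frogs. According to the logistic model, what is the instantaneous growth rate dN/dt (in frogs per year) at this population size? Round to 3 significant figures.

dN/dt = rN(1 − N/K) = 0.458 × 630 × (1 − 630/2230).
1 − 630/2230 = 0.71749; dN/dt = 0.458 × 630 × 0.71749 = 207.02.

207 frogs per year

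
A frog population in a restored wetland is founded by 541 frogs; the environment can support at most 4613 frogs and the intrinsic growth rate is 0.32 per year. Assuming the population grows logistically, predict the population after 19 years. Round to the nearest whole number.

4535 frogs

A = (K − N₀)/N₀ = (4613 − 541)/541 = 7.5268.
N(t) = K/(1 + A·e^(−rt)) = 4613/(1 + 7.5268×e^(−0.32×19)).
e^(−6.08) = 0.0022882; denominator = 1 + 7.5268×0.0022882 = 1.0172.
N = 4613/1.0172 = 4534.9.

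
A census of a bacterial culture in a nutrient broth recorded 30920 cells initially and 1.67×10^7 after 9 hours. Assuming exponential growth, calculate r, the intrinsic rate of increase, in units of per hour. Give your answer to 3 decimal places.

0.699 per hour

From N(t) = N₀·e^(rt): e^(r·9) = 1.67×10^7/30920 = 540.1.
r·9 = ln(540.1) = 6.2918, so r = 6.2918/9 = 0.69908.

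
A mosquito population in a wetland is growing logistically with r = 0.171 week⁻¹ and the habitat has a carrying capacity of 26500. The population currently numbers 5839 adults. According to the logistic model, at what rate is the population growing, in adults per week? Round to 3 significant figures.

dN/dt = rN(1 − N/K) = 0.171 × 5839 × (1 − 5839/26500).
1 − 5839/26500 = 0.77966; dN/dt = 0.171 × 5839 × 0.77966 = 778.47.

778 adults per week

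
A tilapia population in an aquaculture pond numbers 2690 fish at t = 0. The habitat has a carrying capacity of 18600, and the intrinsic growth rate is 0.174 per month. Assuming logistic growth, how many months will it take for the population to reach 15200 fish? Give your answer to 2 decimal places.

18.82 months

A = (K − N₀)/N₀ = (18600 − 2690)/2690 = 5.9145.
Solve 18600/(1 + 5.9145·e^(−0.174t)) = 15200: 1 + 5.9145·e^(−0.174t) = 1.2237, so e^(−0.174t) = 0.0378196.
−0.174·t = ln(0.0378196) = -3.2749, so t = 3.2749/0.174 = 18.821.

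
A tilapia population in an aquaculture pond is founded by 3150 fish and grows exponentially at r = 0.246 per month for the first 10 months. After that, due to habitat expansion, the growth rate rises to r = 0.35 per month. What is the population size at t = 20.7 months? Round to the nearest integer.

1559940 fish

Phase 1: N(10) = 3150·e^(0.246×10) = 3150·e^2.46 = 36870.2.
Phase 2 runs for 20.7 − 10 = 10.7 months at r = 0.35.
N(20.7) = 36870.2·e^(0.35×10.7) = 36870.2·e^3.745 = 1.55994×10^6.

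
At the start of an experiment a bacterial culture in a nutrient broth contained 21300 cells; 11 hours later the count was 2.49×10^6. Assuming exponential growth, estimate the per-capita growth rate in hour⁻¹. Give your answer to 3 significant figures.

From N(t) = N₀·e^(rt): e^(r·11) = 2.49×10^6/21300 = 116.9.
r·11 = ln(116.9) = 4.7613, so r = 4.7613/11 = 0.43285.

0.433 per hour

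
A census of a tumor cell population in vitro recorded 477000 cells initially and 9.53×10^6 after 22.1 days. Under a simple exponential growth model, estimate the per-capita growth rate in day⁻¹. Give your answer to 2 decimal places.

0.14 per day

From N(t) = N₀·e^(rt): e^(r·22.1) = 9.53×10^6/477000 = 19.979.
r·22.1 = ln(19.979) = 2.9947, so r = 2.9947/22.1 = 0.13551.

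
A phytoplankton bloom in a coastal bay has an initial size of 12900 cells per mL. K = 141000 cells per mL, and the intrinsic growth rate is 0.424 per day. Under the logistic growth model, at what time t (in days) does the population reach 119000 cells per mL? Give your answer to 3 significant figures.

9.40 days

A = (K − N₀)/N₀ = (141000 − 12900)/12900 = 9.9302.
Solve 141000/(1 + 9.9302·e^(−0.424t)) = 119000: 1 + 9.9302·e^(−0.424t) = 1.1849, so e^(−0.424t) = 0.0186173.
−0.424·t = ln(0.0186173) = -3.9837, so t = 3.9837/0.424 = 9.3954.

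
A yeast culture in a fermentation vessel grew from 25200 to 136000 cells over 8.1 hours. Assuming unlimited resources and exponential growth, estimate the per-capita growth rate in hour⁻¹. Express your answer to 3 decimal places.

0.208 per hour

From N(t) = N₀·e^(rt): e^(r·8.1) = 136000/25200 = 5.3968.
r·8.1 = ln(5.3968) = 1.6858, so r = 1.6858/8.1 = 0.20812.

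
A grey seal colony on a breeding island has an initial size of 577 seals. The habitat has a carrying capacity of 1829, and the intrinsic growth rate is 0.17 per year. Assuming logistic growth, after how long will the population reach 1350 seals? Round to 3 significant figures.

A = (K − N₀)/N₀ = (1829 − 577)/577 = 2.1698.
Solve 1829/(1 + 2.1698·e^(−0.17t)) = 1350: 1 + 2.1698·e^(−0.17t) = 1.3548, so e^(−0.17t) = 0.163521.
−0.17·t = ln(0.163521) = -1.8108, so t = 1.8108/0.17 = 10.652.

10.7 years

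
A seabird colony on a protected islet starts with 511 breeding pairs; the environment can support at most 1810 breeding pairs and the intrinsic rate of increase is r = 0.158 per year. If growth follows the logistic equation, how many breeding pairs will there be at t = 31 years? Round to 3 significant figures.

1780 breeding pairs

A = (K − N₀)/N₀ = (1810 − 511)/511 = 2.5421.
N(t) = K/(1 + A·e^(−rt)) = 1810/(1 + 2.5421×e^(−0.158×31)).
e^(−4.898) = 0.0074615; denominator = 1 + 2.5421×0.0074615 = 1.019.
N = 1810/1.019 = 1776.31.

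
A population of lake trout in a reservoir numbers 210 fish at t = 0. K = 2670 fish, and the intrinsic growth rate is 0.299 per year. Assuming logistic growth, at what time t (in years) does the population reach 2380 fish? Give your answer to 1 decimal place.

15.3 years

A = (K − N₀)/N₀ = (2670 − 210)/210 = 11.714.
Solve 2670/(1 + 11.714·e^(−0.299t)) = 2380: 1 + 11.714·e^(−0.299t) = 1.1218, so e^(−0.299t) = 0.0104017.
−0.299·t = ln(0.0104017) = -4.5658, so t = 4.5658/0.299 = 15.27.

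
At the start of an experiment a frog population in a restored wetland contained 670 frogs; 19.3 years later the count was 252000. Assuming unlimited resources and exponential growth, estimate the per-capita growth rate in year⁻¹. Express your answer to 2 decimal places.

0.31 per year

From N(t) = N₀·e^(rt): e^(r·19.3) = 252000/670 = 376.12.
r·19.3 = ln(376.12) = 5.9299, so r = 5.9299/19.3 = 0.30725.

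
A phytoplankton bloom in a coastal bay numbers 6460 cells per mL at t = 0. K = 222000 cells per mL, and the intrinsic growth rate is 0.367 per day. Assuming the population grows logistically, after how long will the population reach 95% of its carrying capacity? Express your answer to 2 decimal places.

17.58 days

A = (K − N₀)/N₀ = (222000 − 6460)/6460 = 33.365.
Solve 222000/(1 + 33.365·e^(−0.367t)) = 210900: 1 + 33.365·e^(−0.367t) = 1.0526, so e^(−0.367t) = 0.00157743.
−0.367·t = ln(0.00157743) = -6.452, so t = 6.452/0.367 = 17.58.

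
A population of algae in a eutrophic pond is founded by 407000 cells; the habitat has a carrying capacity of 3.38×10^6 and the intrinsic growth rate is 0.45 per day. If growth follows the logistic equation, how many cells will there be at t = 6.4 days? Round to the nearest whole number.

2397085 cells

A = (K − N₀)/N₀ = (3.38×10^6 − 407000)/407000 = 7.3047.
N(t) = K/(1 + A·e^(−rt)) = 3.38×10^6/(1 + 7.3047×e^(−0.45×6.4)).
e^(−2.88) = 0.056135; denominator = 1 + 7.3047×0.056135 = 1.41.
N = 3.38×10^6/1.41 = 2.397085×10^6.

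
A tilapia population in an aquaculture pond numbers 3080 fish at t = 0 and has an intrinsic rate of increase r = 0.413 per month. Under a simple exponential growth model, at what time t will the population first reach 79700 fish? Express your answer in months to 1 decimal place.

7.9 months

Set N₀·e^(rt) = 79700: e^(0.413·t) = 79700/3080 = 25.877.
0.413·t = ln(25.877) = 3.2533, so t = 3.2533/0.413 = 7.8773.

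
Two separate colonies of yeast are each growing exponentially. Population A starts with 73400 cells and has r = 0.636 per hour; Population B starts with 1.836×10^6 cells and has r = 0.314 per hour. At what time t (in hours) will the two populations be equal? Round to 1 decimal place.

Set 73400·e^(0.636t) = 1.836×10^6·e^(0.314t).
e^((0.636 − 0.314)t) = 1.836×10^6/73400 → e^(0.322·t) = 25.014.
0.322·t = ln(25.014) = 3.2194, so t = 3.2194/0.322 = 9.9982.

10.0 hours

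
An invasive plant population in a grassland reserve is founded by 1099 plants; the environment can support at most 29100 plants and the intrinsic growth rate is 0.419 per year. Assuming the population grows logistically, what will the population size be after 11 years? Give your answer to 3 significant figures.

23200 plants

A = (K − N₀)/N₀ = (29100 − 1099)/1099 = 25.479.
N(t) = K/(1 + A·e^(−rt)) = 29100/(1 + 25.479×e^(−0.419×11)).
e^(−4.609) = 0.0099618; denominator = 1 + 25.479×0.0099618 = 1.2538.
N = 29100/1.2538 = 23209.2.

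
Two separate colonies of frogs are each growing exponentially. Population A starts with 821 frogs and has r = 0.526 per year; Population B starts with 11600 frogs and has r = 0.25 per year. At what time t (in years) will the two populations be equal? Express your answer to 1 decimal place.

Set 821·e^(0.526t) = 11600·e^(0.25t).
e^((0.526 − 0.25)t) = 11600/821 → e^(0.276·t) = 14.129.
0.276·t = ln(14.129) = 2.6482, so t = 2.6482/0.276 = 9.5951.

9.6 years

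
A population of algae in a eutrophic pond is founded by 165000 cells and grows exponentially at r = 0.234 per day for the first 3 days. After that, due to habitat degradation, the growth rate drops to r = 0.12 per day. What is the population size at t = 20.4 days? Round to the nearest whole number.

Phase 1: N(3) = 165000·e^(0.234×3) = 165000·e^0.702 = 332934.
Phase 2 runs for 20.4 − 3 = 17.4 days at r = 0.12.
N(20.4) = 332934·e^(0.12×17.4) = 332934·e^2.088 = 2.686368×10^6.

2686368 cells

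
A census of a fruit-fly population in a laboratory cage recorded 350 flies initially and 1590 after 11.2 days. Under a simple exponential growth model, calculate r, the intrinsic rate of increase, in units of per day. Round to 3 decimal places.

From N(t) = N₀·e^(rt): e^(r·11.2) = 1590/350 = 4.5429.
r·11.2 = ln(4.5429) = 1.5136, so r = 1.5136/11.2 = 0.13514.

0.135 per day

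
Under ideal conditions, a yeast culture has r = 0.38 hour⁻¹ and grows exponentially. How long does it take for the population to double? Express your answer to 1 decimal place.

Doubling time t_d = ln(2)/r = 0.6931/0.38 = 1.8241.

1.8 hours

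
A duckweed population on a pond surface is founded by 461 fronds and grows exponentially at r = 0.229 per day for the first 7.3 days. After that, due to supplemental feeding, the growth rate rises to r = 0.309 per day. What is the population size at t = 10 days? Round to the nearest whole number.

Phase 1: N(7.3) = 461·e^(0.229×7.3) = 461·e^1.672 = 2453.08.
Phase 2 runs for 10 − 7.3 = 2.7 days at r = 0.309.
N(10) = 2453.08·e^(0.309×2.7) = 2453.08·e^0.8343 = 5649.93.

5650 fronds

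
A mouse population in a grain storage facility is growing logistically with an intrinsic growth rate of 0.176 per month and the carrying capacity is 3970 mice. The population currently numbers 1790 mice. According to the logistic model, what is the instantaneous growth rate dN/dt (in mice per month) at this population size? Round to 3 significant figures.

173 mice per month

dN/dt = rN(1 − N/K) = 0.176 × 1790 × (1 − 1790/3970).
1 − 1790/3970 = 0.54912; dN/dt = 0.176 × 1790 × 0.54912 = 172.99.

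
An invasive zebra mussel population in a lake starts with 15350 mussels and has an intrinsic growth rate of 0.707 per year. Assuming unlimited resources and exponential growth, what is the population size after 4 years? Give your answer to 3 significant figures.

260000 mussels

N(t) = N₀·e^(rt) = 15350 × e^(0.707×4) = 15350 × e^2.828.
e^2.828 ≈ 16.912, so N ≈ 15350 × 16.912 = 259593.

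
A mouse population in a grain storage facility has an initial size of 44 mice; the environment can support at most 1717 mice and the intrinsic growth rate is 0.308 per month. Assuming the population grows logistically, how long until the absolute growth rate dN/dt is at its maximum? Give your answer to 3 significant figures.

11.8 months

Logistic growth is fastest at N = K/2 = 858.5.
A = (K − N₀)/N₀ = 38.023. Set K/(1 + A·e^(−rt)) = K/2 → A·e^(−rt) = 1.
e^(−0.308t) = 1/38.023 = 0.0263001, so t = ln(38.023)/0.308 = 3.6382/0.308 = 11.812.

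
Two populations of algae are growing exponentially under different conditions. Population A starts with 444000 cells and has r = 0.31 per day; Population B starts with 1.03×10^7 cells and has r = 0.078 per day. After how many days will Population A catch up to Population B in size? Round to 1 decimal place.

Set 444000·e^(0.31t) = 1.03×10^7·e^(0.078t).
e^((0.31 − 0.078)t) = 1.03×10^7/444000 → e^(0.232·t) = 23.198.
0.232·t = ln(23.198) = 3.1441, so t = 3.1441/0.232 = 13.552.

13.6 days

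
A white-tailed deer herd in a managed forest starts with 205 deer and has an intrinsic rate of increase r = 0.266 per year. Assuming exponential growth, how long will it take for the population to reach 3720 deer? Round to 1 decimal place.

10.9 years

Set N₀·e^(rt) = 3720: e^(0.266·t) = 3720/205 = 18.146.
0.266·t = ln(18.146) = 2.8985, so t = 2.8985/0.266 = 10.896.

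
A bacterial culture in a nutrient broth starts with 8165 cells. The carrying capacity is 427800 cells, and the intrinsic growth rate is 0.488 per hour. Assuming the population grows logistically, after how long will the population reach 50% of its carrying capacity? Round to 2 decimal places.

A = (K − N₀)/N₀ = (427800 − 8165)/8165 = 51.394.
Solve 427800/(1 + 51.394·e^(−0.488t)) = 213900: 1 + 51.394·e^(−0.488t) = 2, so e^(−0.488t) = 0.0194574.
−0.488·t = ln(0.0194574) = -3.9395, so t = 3.9395/0.488 = 8.0728.

8.07 hours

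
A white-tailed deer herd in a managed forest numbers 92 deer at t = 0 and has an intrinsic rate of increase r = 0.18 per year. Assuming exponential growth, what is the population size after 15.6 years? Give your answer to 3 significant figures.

1530 deer

N(t) = N₀·e^(rt) = 92 × e^(0.18×15.6) = 92 × e^2.808.
e^2.808 ≈ 16.577, so N ≈ 92 × 16.577 = 1525.06.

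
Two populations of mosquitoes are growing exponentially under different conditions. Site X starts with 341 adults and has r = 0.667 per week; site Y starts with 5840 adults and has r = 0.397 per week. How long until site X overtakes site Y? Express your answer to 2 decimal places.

10.52 weeks

Set 341·e^(0.667t) = 5840·e^(0.397t).
e^((0.667 − 0.397)t) = 5840/341 → e^(0.27·t) = 17.126.
0.27·t = ln(17.126) = 2.8406, so t = 2.8406/0.27 = 10.521.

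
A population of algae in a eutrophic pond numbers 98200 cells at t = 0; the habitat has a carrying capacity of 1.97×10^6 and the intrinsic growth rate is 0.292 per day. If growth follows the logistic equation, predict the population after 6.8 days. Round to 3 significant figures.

A = (K − N₀)/N₀ = (1.97×10^6 − 98200)/98200 = 19.061.
N(t) = K/(1 + A·e^(−rt)) = 1.97×10^6/(1 + 19.061×e^(−0.292×6.8)).
e^(−1.986) = 0.1373; denominator = 1 + 19.061×0.1373 = 3.6171.
N = 1.97×10^6/3.6171 = 544642.

545000 cells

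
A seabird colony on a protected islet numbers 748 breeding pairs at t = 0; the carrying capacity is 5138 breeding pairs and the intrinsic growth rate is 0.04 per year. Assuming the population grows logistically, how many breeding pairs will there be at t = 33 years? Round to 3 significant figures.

A = (K − N₀)/N₀ = (5138 − 748)/748 = 5.869.
N(t) = K/(1 + A·e^(−rt)) = 5138/(1 + 5.869×e^(−0.04×33)).
e^(−1.32) = 0.26714; denominator = 1 + 5.869×0.26714 = 2.5678.
N = 5138/2.5678 = 2000.92.

2000 breeding pairs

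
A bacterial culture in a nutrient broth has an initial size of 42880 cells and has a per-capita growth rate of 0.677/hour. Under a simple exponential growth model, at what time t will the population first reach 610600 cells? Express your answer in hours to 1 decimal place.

Set N₀·e^(rt) = 610600: e^(0.677·t) = 610600/42880 = 14.24.
0.677·t = ln(14.24) = 2.656, so t = 2.656/0.677 = 3.9232.

3.9 hours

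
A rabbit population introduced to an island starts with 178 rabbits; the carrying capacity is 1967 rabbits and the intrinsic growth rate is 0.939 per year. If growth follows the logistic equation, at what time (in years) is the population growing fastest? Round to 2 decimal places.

2.46 years

Logistic growth is fastest at N = K/2 = 983.5.
A = (K − N₀)/N₀ = 10.051. Set K/(1 + A·e^(−rt)) = K/2 → A·e^(−rt) = 1.
e^(−0.939t) = 1/10.051 = 0.0994969, so t = ln(10.051)/0.939 = 2.3076/0.939 = 2.4575.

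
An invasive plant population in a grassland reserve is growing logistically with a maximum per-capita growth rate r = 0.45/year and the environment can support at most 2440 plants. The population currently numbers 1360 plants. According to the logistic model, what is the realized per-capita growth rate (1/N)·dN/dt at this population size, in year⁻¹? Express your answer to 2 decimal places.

(1/N)·dN/dt = r(1 − N/K) = 0.45 × (1 − 1360/2440).
= 0.45 × 0.44262 = 0.19918.

0.20 per year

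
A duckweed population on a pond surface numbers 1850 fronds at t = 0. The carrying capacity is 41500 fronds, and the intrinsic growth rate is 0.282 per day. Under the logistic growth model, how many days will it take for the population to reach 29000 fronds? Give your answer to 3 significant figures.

13.9 days

A = (K − N₀)/N₀ = (41500 − 1850)/1850 = 21.432.
Solve 41500/(1 + 21.432·e^(−0.282t)) = 29000: 1 + 21.432·e^(−0.282t) = 1.431, so e^(−0.282t) = 0.0201113.
−0.282·t = ln(0.0201113) = -3.9065, so t = 3.9065/0.282 = 13.853.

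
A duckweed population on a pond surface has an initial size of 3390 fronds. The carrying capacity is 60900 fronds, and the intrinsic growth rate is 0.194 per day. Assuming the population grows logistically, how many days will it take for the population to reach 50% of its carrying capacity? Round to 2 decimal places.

A = (K − N₀)/N₀ = (60900 − 3390)/3390 = 16.965.
Solve 60900/(1 + 16.965·e^(−0.194t)) = 30450: 1 + 16.965·e^(−0.194t) = 2, so e^(−0.194t) = 0.0589463.
−0.194·t = ln(0.0589463) = -2.8311, so t = 2.8311/0.194 = 14.593.

14.59 days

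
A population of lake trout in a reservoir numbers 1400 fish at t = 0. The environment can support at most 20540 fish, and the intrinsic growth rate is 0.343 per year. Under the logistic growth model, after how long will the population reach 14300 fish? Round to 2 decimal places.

10.04 years

A = (K − N₀)/N₀ = (20540 − 1400)/1400 = 13.671.
Solve 20540/(1 + 13.671·e^(−0.343t)) = 14300: 1 + 13.671·e^(−0.343t) = 1.4364, so e^(−0.343t) = 0.0319179.
−0.343·t = ln(0.0319179) = -3.4446, so t = 3.4446/0.343 = 10.043.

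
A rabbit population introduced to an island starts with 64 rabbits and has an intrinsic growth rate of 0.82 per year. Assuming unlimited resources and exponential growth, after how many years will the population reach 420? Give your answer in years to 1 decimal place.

Set N₀·e^(rt) = 420: e^(0.82·t) = 420/64 = 6.5625.
0.82·t = ln(6.5625) = 1.8814, so t = 1.8814/0.82 = 2.2944.

2.3 years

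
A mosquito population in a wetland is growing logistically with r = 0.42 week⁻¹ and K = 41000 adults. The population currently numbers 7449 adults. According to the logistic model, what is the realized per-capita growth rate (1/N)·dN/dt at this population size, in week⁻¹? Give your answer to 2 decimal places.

0.34 per week

(1/N)·dN/dt = r(1 − N/K) = 0.42 × (1 − 7449/41000).
= 0.42 × 0.81832 = 0.34369.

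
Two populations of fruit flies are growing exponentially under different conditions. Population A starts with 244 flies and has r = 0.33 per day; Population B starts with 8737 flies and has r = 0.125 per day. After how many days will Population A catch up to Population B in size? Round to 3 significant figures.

17.5 days

Set 244·e^(0.33t) = 8737·e^(0.125t).
e^((0.33 − 0.125)t) = 8737/244 → e^(0.205·t) = 35.807.
0.205·t = ln(35.807) = 3.5782, so t = 3.5782/0.205 = 17.454.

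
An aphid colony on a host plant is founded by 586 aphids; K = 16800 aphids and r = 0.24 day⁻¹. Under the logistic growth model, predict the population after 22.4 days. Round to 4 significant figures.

A = (K − N₀)/N₀ = (16800 − 586)/586 = 27.669.
N(t) = K/(1 + A·e^(−rt)) = 16800/(1 + 27.669×e^(−0.24×22.4)).
e^(−5.376) = 0.0046263; denominator = 1 + 27.669×0.0046263 = 1.128.
N = 16800/1.128 = 14893.6.

14890 aphids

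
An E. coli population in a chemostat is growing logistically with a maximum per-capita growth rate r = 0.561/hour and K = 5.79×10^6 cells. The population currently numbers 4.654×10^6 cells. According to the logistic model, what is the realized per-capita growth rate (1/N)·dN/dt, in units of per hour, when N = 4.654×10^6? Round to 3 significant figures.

(1/N)·dN/dt = r(1 − N/K) = 0.561 × (1 − 4.654×10^6/5.79×10^6).
= 0.561 × 0.1962 = 0.11007.

0.110 per hour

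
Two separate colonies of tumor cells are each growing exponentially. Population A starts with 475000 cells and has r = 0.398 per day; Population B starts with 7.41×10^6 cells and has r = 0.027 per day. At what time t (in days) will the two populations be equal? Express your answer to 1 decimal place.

Set 475000·e^(0.398t) = 7.41×10^6·e^(0.027t).
e^((0.398 − 0.027)t) = 7.41×10^6/475000 → e^(0.371·t) = 15.6.
0.371·t = ln(15.6) = 2.7473, so t = 2.7473/0.371 = 7.405.

7.4 days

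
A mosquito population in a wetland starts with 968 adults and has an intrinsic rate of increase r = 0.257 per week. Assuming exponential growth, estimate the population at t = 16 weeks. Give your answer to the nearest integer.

N(t) = N₀·e^(rt) = 968 × e^(0.257×16) = 968 × e^4.112.
e^4.112 ≈ 61.069, so N ≈ 968 × 61.069 = 59114.5.

59115 adults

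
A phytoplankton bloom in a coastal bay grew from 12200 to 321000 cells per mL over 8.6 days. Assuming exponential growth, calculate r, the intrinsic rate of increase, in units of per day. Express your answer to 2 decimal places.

0.38 per day

From N(t) = N₀·e^(rt): e^(r·8.6) = 321000/12200 = 26.311.
r·8.6 = ln(26.311) = 3.27, so r = 3.27/8.6 = 0.38023.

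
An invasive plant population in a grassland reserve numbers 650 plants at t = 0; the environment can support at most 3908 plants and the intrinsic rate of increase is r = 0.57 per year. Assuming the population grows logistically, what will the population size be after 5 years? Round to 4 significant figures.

3030 plants

A = (K − N₀)/N₀ = (3908 − 650)/650 = 5.0123.
N(t) = K/(1 + A·e^(−rt)) = 3908/(1 + 5.0123×e^(−0.57×5)).
e^(−2.85) = 0.057844; denominator = 1 + 5.0123×0.057844 = 1.2899.
N = 3908/1.2899 = 3029.61.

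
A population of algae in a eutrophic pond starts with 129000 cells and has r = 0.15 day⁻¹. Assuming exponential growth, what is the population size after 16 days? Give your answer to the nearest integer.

1421990 cells

N(t) = N₀·e^(rt) = 129000 × e^(0.15×16) = 129000 × e^2.4.
e^2.4 ≈ 11.023, so N ≈ 129000 × 11.023 = 1.42199×10^6.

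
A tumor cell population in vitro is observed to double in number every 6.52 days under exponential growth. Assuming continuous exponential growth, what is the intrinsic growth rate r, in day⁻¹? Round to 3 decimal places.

r = ln(2)/t_d = 0.6931/6.52 = 0.10631.

0.106 per day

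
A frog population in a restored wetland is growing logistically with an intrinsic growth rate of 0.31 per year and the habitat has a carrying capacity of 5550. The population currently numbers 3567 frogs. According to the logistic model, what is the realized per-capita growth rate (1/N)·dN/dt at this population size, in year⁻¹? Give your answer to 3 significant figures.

(1/N)·dN/dt = r(1 − N/K) = 0.31 × (1 − 3567/5550).
= 0.31 × 0.3573 = 0.11076.

0.111 per year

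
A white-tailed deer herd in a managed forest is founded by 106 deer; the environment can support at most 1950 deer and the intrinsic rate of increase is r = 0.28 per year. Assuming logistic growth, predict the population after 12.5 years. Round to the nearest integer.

A = (K − N₀)/N₀ = (1950 − 106)/106 = 17.396.
N(t) = K/(1 + A·e^(−rt)) = 1950/(1 + 17.396×e^(−0.28×12.5)).
e^(−3.5) = 0.030197; denominator = 1 + 17.396×0.030197 = 1.5253.
N = 1950/1.5253 = 1278.42.

1278 deer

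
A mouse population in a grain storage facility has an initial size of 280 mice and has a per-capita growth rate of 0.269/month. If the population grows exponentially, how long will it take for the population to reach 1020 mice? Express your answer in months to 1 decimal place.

Set N₀·e^(rt) = 1020: e^(0.269·t) = 1020/280 = 3.6429.
0.269·t = ln(3.6429) = 1.2928, so t = 1.2928/0.269 = 4.8058.

4.8 months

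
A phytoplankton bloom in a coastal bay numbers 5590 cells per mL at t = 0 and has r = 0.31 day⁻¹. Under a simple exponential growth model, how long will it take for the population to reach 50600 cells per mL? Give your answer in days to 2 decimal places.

Set N₀·e^(rt) = 50600: e^(0.31·t) = 50600/5590 = 9.0519.
0.31·t = ln(9.0519) = 2.203, so t = 2.203/0.31 = 7.1064.

7.11 days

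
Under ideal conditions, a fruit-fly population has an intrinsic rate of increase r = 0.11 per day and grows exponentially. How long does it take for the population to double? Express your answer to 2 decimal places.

Doubling time t_d = ln(2)/r = 0.6931/0.11 = 6.3013.

6.30 days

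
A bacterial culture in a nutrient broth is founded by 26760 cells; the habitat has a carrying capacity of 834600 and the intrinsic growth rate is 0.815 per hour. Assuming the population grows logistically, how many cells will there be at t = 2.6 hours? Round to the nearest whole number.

A = (K − N₀)/N₀ = (834600 − 26760)/26760 = 30.188.
N(t) = K/(1 + A·e^(−rt)) = 834600/(1 + 30.188×e^(−0.815×2.6)).
e^(−2.119) = 0.12015; denominator = 1 + 30.188×0.12015 = 4.6272.
N = 834600/4.6272 = 180369.

180369 cells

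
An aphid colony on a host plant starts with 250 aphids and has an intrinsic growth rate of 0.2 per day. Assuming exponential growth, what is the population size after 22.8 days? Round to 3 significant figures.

N(t) = N₀·e^(rt) = 250 × e^(0.2×22.8) = 250 × e^4.56.
e^4.56 ≈ 95.583, so N ≈ 250 × 95.583 = 23895.9.

23900 aphids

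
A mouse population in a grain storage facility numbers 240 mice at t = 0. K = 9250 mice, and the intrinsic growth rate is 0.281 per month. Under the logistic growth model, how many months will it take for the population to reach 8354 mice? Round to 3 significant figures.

20.8 months

A = (K − N₀)/N₀ = (9250 − 240)/240 = 37.542.
Solve 9250/(1 + 37.542·e^(−0.281t)) = 8354: 1 + 37.542·e^(−0.281t) = 1.1073, so e^(−0.281t) = 0.00285693.
−0.281·t = ln(0.00285693) = -5.858, so t = 5.858/0.281 = 20.847.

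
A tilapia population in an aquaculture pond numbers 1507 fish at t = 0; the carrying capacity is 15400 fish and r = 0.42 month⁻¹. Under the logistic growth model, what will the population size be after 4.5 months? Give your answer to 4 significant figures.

A = (K − N₀)/N₀ = (15400 − 1507)/1507 = 9.219.
N(t) = K/(1 + A·e^(−rt)) = 15400/(1 + 9.219×e^(−0.42×4.5)).
e^(−1.89) = 0.15107; denominator = 1 + 9.219×0.15107 = 2.3927.
N = 15400/2.3927 = 6436.17.

6436 fish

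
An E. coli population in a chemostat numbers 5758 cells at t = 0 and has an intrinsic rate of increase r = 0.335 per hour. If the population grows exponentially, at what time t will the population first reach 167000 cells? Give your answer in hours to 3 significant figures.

Set N₀·e^(rt) = 167000: e^(0.335·t) = 167000/5758 = 29.003.
0.335·t = ln(29.003) = 3.3674, so t = 3.3674/0.335 = 10.052.

10.1 hours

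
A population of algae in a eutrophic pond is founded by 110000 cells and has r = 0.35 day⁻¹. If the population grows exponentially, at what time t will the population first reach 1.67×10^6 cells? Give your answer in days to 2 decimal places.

Set N₀·e^(rt) = 1.67×10^6: e^(0.35·t) = 1.67×10^6/110000 = 15.182.
0.35·t = ln(15.182) = 2.7201, so t = 2.7201/0.35 = 7.7717.

7.77 days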